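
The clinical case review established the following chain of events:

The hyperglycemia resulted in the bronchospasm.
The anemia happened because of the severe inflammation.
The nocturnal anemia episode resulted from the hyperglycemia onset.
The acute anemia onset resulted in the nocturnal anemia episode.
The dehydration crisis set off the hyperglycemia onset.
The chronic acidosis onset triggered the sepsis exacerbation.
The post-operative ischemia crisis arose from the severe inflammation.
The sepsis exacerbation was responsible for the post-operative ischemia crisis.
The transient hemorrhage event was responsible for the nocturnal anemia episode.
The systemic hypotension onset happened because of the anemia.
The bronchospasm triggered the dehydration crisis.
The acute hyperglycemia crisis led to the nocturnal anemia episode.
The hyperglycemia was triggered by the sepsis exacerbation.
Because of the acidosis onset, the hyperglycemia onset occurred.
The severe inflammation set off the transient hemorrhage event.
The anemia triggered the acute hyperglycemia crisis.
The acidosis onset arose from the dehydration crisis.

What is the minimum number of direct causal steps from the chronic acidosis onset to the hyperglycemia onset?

Shortest chain: the chronic acidosis onset → the sepsis exacerbation → the hyperglycemia → the bronchospasm → the dehydration crisis → the hyperglycemia onset.

5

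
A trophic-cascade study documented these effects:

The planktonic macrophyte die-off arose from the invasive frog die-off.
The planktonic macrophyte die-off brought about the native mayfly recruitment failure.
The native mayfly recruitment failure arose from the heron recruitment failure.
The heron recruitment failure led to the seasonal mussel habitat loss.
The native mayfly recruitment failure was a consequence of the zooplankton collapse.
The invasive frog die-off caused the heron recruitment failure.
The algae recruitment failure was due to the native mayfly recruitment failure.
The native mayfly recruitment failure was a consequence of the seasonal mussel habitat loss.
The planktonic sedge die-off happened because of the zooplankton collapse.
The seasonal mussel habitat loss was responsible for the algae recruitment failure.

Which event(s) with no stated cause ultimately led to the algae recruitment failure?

the invasive frog die-off, the zooplankton collapse

Tracing upstream from the algae recruitment failure: the algae recruitment failure ← the seasonal mussel habitat loss ← the heron recruitment failure ← the invasive frog die-off.
A separate upstream branch: the algae recruitment failure ← the native mayfly recruitment failure ← the zooplankton collapse.
Each of those chain origins has no stated cause.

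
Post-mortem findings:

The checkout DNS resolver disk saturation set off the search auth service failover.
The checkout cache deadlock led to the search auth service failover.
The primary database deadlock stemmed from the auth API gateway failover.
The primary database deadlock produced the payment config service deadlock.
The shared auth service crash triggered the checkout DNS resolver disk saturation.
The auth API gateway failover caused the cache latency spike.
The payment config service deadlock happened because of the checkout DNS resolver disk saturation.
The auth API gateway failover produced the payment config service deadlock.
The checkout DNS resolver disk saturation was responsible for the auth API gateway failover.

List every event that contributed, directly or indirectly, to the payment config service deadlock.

Immediate causes of the payment config service deadlock: the checkout DNS resolver disk saturation, the auth API gateway failover, the primary database deadlock.
Further upstream: the shared auth service crash.

the auth API gateway failover, the checkout DNS resolver disk saturation, the primary database deadlock, the shared auth service crash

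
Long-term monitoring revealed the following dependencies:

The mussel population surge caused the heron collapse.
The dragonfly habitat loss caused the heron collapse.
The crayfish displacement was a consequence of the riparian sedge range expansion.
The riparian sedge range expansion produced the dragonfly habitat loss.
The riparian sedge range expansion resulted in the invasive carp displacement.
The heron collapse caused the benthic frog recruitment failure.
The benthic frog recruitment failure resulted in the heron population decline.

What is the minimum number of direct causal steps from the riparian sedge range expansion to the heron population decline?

4

Shortest chain: the riparian sedge range expansion → the dragonfly habitat loss → the heron collapse → the benthic frog recruitment failure → the heron population decline.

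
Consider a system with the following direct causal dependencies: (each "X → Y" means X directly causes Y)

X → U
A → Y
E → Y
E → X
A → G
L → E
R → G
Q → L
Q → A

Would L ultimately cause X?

Yes

There is a causal chain: L → E → X.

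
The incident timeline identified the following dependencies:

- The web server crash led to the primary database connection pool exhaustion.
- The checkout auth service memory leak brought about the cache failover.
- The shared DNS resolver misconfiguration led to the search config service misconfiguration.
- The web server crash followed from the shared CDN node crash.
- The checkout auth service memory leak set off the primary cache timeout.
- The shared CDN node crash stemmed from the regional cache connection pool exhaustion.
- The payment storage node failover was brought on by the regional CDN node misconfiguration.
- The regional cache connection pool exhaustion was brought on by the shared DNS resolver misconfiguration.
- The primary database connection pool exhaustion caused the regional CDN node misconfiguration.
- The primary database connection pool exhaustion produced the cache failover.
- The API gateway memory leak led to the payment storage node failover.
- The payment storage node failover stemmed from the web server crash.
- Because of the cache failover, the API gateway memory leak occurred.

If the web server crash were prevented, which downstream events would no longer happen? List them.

Downstream of the web server crash: the primary database connection pool exhaustion, the regional CDN node misconfiguration, the cache failover, the API gateway memory leak, the payment storage node failover.
Of those, still caused via another path: the cache failover, the API gateway memory leak, the payment storage node failover.
The remainder have no surviving cause.

the primary database connection pool exhaustion, the regional CDN node misconfiguration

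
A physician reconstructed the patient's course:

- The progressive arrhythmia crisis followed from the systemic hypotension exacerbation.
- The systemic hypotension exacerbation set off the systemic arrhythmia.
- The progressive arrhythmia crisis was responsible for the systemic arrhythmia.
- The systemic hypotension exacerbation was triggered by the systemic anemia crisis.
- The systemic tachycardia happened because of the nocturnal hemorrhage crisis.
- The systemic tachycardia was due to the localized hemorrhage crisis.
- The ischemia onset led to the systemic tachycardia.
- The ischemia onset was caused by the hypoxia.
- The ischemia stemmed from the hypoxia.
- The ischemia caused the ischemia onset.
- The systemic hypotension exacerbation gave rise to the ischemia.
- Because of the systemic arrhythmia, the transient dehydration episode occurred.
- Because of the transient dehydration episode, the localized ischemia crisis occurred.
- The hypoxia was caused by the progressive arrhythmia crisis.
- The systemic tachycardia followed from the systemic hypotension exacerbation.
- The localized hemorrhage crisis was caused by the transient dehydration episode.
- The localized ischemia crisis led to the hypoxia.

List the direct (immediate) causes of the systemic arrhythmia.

Upstream contributors include the systemic anemia crisis, but only the progressive arrhythmia crisis, the systemic hypotension exacerbation feed directly into the systemic arrhythmia.

the progressive arrhythmia crisis, the systemic hypotension exacerbation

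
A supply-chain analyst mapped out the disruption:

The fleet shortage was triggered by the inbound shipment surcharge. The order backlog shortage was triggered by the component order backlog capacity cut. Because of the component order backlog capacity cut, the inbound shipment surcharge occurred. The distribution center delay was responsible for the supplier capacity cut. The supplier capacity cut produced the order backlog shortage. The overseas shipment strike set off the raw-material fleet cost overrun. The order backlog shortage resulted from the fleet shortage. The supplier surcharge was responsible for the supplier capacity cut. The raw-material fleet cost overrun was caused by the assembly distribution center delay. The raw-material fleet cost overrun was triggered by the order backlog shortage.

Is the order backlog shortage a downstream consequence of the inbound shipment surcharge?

Yes

There is a causal chain: the inbound shipment surcharge → the fleet shortage → the order backlog shortage.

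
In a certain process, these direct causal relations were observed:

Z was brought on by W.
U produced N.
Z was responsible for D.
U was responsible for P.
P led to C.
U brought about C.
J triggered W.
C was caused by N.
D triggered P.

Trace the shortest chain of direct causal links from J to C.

J → W → Z → D → P → C

J → W
W → Z
Z → D
D → P
P → C
Length: 5 steps.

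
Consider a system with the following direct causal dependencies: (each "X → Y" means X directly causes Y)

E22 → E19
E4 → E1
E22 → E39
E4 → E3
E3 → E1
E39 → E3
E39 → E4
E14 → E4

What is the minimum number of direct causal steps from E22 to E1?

Shortest chain: E22 → E39 → E4 → E1.

3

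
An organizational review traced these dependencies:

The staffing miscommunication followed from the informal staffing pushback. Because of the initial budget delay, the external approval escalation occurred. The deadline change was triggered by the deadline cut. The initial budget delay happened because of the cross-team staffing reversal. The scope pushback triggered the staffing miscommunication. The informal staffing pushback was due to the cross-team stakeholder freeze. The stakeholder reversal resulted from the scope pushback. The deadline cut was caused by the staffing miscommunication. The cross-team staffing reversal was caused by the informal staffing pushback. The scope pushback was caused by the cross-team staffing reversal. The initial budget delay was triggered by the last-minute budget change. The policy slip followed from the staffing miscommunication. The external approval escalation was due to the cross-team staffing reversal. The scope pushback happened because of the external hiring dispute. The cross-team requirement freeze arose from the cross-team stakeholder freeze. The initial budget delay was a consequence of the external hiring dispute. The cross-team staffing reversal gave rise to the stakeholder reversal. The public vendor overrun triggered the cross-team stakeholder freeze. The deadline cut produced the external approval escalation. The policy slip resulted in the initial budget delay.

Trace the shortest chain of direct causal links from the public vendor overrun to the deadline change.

the public vendor overrun → the cross-team stakeholder freeze
the cross-team stakeholder freeze → the informal staffing pushback
the informal staffing pushback → the staffing miscommunication
the staffing miscommunication → the deadline cut
the deadline cut → the deadline change
Length: 5 steps.

the public vendor overrun → the cross-team stakeholder freeze → the informal staffing pushback → the staffing miscommunication → the deadline cut → the deadline change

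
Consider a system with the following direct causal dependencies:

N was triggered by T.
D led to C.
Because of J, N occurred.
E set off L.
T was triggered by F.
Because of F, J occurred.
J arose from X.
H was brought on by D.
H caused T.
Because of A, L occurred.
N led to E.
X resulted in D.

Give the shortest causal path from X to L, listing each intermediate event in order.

X → J → N → E → L

X → J
J → N
N → E
E → L
Length: 4 steps.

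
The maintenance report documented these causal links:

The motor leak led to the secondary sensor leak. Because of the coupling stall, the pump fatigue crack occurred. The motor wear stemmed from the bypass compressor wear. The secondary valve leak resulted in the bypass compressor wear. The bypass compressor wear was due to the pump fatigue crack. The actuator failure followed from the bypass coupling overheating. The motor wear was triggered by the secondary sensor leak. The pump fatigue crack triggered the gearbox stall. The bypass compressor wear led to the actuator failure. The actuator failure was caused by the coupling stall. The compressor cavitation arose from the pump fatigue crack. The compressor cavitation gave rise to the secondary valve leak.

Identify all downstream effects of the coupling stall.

Direct effects: the pump fatigue crack, the actuator failure.
2 steps out: the compressor cavitation, the gearbox stall, the bypass compressor wear.
3 steps out: the secondary valve leak, the motor wear.
Not reachable from it: the motor leak, the bypass coupling overheating, the secondary sensor leak.

the actuator failure, the bypass compressor wear, the compressor cavitation, the gearbox stall, the motor wear, the pump fatigue crack, the secondary valve leak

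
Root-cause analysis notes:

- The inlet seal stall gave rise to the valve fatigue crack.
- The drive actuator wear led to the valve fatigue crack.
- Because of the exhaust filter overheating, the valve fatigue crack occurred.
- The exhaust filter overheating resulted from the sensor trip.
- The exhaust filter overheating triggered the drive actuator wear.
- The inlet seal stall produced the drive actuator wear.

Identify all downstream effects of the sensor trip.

Direct effects: the exhaust filter overheating.
2 steps out: the drive actuator wear, the valve fatigue crack.
Not reachable from it: the inlet seal stall.

the drive actuator wear, the exhaust filter overheating, the valve fatigue crack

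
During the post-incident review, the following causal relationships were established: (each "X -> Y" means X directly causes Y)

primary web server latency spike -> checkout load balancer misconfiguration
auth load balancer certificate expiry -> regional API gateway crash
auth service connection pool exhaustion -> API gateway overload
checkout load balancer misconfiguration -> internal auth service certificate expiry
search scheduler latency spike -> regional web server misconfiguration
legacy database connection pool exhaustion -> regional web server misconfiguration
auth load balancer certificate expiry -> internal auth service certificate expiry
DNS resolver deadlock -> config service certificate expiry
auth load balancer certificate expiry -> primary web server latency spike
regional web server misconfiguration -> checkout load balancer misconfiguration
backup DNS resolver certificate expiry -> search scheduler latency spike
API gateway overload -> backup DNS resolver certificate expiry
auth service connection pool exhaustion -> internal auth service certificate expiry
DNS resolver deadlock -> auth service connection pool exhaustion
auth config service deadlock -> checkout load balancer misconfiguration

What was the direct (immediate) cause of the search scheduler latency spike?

the backup DNS resolver certificate expiry

Upstream contributors include the DNS resolver deadlock, the auth service connection pool exhaustion, the API gateway overload, but only the backup DNS resolver certificate expiry feeds directly into the search scheduler latency spike.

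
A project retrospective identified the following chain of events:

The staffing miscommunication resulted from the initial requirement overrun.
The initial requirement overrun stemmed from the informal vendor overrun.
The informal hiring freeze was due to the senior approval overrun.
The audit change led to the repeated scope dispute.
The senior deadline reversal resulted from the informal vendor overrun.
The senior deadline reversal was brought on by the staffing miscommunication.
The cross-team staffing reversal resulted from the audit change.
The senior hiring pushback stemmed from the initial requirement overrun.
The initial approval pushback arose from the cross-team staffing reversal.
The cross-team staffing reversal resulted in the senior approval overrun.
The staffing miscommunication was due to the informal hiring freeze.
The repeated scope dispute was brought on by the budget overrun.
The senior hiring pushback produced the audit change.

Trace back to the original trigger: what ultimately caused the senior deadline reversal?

Tracing upstream from the senior deadline reversal: the senior deadline reversal ← the informal vendor overrun.
The informal vendor overrun has no stated cause, so it is the root.

the informal vendor overrun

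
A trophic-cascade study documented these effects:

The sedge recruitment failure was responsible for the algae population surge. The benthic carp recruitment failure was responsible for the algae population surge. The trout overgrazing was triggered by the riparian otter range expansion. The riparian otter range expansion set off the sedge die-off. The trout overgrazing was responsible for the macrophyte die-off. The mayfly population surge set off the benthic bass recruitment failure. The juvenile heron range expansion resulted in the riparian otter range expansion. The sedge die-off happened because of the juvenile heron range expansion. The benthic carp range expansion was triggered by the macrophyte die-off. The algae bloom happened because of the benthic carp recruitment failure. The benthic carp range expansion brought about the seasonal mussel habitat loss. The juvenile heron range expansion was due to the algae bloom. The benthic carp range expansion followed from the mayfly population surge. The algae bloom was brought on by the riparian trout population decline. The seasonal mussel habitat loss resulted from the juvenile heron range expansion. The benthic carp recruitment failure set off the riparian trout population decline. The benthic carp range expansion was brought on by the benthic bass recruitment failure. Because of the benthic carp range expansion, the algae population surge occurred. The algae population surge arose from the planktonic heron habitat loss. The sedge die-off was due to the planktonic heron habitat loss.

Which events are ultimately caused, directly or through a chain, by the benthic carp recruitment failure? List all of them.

Direct effects: the riparian trout population decline, the algae bloom, the algae population surge.
2 steps out: the juvenile heron range expansion.
3 steps out: the riparian otter range expansion, the sedge die-off, the seasonal mussel habitat loss.
4 steps out: the trout overgrazing.
5 steps out: the macrophyte die-off.
6 steps out: the benthic carp range expansion.
Not reachable from it: the planktonic heron habitat loss, the sedge recruitment failure, the mayfly population surge, the benthic bass recruitment failure.

the algae bloom, the algae population surge, the benthic carp range expansion, the juvenile heron range expansion, the macrophyte die-off, the riparian otter range expansion, the riparian trout population decline, the seasonal mussel habitat loss, the sedge die-off, the trout overgrazing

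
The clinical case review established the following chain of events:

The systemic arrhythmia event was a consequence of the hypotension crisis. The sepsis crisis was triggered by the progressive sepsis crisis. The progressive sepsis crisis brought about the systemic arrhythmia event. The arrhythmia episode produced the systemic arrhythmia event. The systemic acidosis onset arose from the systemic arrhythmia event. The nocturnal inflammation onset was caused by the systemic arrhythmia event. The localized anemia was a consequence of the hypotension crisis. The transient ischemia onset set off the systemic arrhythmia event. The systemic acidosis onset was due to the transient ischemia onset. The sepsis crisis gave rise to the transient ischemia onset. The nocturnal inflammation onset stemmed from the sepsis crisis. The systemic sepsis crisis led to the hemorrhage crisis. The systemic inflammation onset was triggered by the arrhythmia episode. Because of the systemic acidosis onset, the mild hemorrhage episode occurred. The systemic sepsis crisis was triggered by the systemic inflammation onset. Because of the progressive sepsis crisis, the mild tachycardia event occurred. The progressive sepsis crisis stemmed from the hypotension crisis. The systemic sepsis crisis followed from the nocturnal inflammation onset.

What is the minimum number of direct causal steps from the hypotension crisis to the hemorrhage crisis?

4

Shortest chain: the hypotension crisis → the systemic arrhythmia event → the nocturnal inflammation onset → the systemic sepsis crisis → the hemorrhage crisis.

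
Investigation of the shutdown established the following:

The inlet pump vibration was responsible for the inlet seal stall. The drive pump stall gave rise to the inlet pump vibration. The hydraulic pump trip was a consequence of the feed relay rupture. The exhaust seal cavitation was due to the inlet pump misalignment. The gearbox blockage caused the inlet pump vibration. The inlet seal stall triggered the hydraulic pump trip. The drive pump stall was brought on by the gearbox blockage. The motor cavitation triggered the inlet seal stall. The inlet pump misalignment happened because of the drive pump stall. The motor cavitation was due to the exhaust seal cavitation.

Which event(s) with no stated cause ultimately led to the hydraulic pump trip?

Tracing upstream from the hydraulic pump trip: the hydraulic pump trip ← the inlet seal stall ← the inlet pump vibration ← the gearbox blockage.
A separate upstream branch: the hydraulic pump trip ← the feed relay rupture.
Each of those chain origins has no stated cause.

the feed relay rupture, the gearbox blockage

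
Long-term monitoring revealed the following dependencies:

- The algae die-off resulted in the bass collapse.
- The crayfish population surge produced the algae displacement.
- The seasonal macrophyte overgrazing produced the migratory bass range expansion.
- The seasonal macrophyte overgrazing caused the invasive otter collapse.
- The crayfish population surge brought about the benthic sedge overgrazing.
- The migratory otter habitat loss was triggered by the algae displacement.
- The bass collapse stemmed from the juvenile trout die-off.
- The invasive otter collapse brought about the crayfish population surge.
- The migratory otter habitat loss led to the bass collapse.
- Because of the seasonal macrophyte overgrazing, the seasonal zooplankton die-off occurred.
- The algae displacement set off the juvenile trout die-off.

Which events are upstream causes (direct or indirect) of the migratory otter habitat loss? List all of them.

the algae displacement, the crayfish population surge, the invasive otter collapse, the seasonal macrophyte overgrazing

Immediate cause of the migratory otter habitat loss: the algae displacement.
Further upstream: the seasonal macrophyte overgrazing, the invasive otter collapse, the crayfish population surge.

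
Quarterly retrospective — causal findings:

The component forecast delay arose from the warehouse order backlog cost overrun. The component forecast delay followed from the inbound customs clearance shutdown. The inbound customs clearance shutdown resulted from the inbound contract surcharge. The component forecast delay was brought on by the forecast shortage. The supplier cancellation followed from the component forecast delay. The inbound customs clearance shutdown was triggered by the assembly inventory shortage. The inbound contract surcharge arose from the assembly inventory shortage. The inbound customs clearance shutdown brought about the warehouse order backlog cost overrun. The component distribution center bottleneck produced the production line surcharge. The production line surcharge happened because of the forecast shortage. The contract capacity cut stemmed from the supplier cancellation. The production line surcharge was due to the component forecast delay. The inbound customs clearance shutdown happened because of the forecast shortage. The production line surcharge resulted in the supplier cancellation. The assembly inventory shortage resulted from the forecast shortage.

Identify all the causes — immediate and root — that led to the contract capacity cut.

the assembly inventory shortage, the component distribution center bottleneck, the component forecast delay, the forecast shortage, the inbound contract surcharge, the inbound customs clearance shutdown, the production line surcharge, the supplier cancellation, the warehouse order backlog cost overrun

Immediate cause of the contract capacity cut: the supplier cancellation.
Further upstream: the forecast shortage, the component distribution center bottleneck, the assembly inventory shortage, the inbound contract surcharge, the inbound customs clearance shutdown, the warehouse order backlog cost overrun, the component forecast delay, the production line surcharge.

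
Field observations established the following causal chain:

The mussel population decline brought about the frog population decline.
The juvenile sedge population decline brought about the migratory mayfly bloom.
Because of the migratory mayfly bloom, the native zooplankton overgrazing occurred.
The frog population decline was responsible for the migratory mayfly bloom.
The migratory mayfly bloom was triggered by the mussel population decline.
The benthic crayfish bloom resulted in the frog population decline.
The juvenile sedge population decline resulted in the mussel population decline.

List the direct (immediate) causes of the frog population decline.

Upstream contributors include the juvenile sedge population decline, but only the benthic crayfish bloom, the mussel population decline feed directly into the frog population decline.

the benthic crayfish bloom, the mussel population decline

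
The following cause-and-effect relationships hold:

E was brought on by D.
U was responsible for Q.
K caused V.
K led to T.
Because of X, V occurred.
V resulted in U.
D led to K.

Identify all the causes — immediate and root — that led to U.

D, K, V, X

Immediate cause of U: V.
Further upstream: D, K, X.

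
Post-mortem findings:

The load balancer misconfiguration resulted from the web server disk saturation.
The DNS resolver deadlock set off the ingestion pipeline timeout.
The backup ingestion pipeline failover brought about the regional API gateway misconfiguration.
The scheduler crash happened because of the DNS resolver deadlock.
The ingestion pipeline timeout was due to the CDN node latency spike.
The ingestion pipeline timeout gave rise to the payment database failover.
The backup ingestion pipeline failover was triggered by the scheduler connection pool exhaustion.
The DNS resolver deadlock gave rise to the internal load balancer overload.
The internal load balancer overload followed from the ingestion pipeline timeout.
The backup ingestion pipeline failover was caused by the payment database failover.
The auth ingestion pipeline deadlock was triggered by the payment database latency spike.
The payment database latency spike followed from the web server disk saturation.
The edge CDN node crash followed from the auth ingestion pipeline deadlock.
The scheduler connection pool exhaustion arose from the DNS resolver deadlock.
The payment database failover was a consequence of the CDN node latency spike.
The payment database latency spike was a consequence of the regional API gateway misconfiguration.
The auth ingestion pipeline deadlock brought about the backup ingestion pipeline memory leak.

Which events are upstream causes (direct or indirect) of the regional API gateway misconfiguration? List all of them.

Immediate cause of the regional API gateway misconfiguration: the backup ingestion pipeline failover.
Further upstream: the CDN node latency spike, the DNS resolver deadlock, the ingestion pipeline timeout, the payment database failover, the scheduler connection pool exhaustion.

the CDN node latency spike, the DNS resolver deadlock, the backup ingestion pipeline failover, the ingestion pipeline timeout, the payment database failover, the scheduler connection pool exhaustion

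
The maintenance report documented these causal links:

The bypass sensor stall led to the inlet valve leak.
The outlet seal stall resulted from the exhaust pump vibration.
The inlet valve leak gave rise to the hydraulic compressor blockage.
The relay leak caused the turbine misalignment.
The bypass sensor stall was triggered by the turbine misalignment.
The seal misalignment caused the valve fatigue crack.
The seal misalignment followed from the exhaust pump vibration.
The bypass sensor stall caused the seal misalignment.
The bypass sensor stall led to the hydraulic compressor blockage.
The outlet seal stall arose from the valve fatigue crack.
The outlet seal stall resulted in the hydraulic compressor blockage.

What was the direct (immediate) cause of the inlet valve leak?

Upstream contributors include the relay leak, the turbine misalignment, but only the bypass sensor stall feeds directly into the inlet valve leak.

the bypass sensor stall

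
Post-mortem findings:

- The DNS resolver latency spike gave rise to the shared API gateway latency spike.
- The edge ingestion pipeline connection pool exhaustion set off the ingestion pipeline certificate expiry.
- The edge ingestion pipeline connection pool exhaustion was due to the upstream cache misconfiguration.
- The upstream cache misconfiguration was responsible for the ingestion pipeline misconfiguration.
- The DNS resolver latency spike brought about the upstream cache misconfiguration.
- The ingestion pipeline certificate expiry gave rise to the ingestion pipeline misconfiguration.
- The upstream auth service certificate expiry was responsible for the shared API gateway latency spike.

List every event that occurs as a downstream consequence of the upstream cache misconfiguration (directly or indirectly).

the edge ingestion pipeline connection pool exhaustion, the ingestion pipeline certificate expiry, the ingestion pipeline misconfiguration

Direct effects: the edge ingestion pipeline connection pool exhaustion, the ingestion pipeline misconfiguration.
2 steps out: the ingestion pipeline certificate expiry.
Not reachable from it: the DNS resolver latency spike, the shared API gateway latency spike, the upstream auth service certificate expiry.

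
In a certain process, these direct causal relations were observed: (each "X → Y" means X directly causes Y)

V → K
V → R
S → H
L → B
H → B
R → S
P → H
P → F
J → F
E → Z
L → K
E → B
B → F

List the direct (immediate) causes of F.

B, J, P

Upstream contributors include V, R, L, S, E, H, but only B, J, P feed directly into F.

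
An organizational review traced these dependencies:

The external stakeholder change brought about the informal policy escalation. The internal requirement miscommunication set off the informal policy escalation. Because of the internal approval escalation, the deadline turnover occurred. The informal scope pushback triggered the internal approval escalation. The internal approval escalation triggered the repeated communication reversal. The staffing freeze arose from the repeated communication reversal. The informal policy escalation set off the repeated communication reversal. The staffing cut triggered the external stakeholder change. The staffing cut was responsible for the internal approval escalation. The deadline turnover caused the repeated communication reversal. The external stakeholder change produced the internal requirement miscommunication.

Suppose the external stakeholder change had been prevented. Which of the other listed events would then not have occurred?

Downstream of the external stakeholder change: the internal requirement miscommunication, the informal policy escalation, the repeated communication reversal, the staffing freeze.
Of those, still caused via another path: the repeated communication reversal, the staffing freeze.
The remainder have no surviving cause.

the informal policy escalation, the internal requirement miscommunication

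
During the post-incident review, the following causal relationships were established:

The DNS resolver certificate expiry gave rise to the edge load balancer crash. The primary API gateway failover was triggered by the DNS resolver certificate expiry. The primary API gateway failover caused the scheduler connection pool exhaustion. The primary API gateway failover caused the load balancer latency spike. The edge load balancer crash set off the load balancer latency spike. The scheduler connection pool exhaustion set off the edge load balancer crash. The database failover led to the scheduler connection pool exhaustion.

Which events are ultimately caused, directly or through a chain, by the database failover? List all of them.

Direct effects: the scheduler connection pool exhaustion.
2 steps out: the edge load balancer crash.
3 steps out: the load balancer latency spike.
Not reachable from it: the DNS resolver certificate expiry, the primary API gateway failover.

the edge load balancer crash, the load balancer latency spike, the scheduler connection pool exhaustion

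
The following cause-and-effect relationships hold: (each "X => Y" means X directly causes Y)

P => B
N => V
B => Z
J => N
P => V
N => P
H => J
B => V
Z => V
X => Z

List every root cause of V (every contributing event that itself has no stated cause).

Tracing upstream from V: V ← N ← J ← H.
A separate upstream branch: V ← Z ← X.
Each of those chain origins has no stated cause.

H, X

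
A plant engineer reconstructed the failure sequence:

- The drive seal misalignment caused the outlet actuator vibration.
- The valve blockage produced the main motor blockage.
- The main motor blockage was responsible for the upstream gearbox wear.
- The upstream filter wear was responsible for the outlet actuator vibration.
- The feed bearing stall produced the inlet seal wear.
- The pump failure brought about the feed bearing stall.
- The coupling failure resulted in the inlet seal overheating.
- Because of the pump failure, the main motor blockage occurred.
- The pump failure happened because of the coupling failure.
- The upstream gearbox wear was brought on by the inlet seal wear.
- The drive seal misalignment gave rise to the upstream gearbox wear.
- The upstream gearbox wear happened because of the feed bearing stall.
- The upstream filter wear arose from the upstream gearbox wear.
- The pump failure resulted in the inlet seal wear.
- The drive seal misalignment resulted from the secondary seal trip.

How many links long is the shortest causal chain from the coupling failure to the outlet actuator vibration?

Shortest chain: the coupling failure → the pump failure → the feed bearing stall → the upstream gearbox wear → the upstream filter wear → the outlet actuator vibration.

5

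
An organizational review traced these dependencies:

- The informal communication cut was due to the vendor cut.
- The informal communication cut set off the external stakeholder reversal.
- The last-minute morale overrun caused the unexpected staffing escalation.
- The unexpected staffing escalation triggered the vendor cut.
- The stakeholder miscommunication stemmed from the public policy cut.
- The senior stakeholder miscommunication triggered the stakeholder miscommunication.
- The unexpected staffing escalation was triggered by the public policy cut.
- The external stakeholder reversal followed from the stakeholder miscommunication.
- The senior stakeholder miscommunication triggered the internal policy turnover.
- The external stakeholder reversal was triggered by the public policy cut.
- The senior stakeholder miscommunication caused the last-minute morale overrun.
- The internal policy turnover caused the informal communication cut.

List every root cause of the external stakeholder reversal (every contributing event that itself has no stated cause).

Tracing upstream from the external stakeholder reversal: the external stakeholder reversal ← the stakeholder miscommunication ← the senior stakeholder miscommunication.
A separate upstream branch: the external stakeholder reversal ← the public policy cut.
Each of those chain origins has no stated cause.

the public policy cut, the senior stakeholder miscommunication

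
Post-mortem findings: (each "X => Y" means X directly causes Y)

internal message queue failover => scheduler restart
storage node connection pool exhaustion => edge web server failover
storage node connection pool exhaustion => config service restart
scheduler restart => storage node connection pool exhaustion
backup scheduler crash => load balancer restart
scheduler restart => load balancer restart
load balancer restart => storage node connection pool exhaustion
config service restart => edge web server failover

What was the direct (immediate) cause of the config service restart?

the storage node connection pool exhaustion

Upstream contributors include the backup scheduler crash, the internal message queue failover, the scheduler restart, the load balancer restart, but only the storage node connection pool exhaustion feeds directly into the config service restart.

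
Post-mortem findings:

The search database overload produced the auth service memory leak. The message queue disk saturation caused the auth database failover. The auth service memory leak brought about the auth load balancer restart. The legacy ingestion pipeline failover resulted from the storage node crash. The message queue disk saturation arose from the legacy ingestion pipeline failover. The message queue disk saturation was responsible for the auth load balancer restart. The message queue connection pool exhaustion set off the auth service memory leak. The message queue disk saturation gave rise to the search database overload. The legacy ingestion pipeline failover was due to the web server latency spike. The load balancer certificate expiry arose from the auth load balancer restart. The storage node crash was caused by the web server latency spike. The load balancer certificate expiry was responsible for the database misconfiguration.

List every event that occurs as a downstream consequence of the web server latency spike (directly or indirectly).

Direct effects: the storage node crash, the legacy ingestion pipeline failover.
2 steps out: the message queue disk saturation.
3 steps out: the search database overload, the auth database failover, the auth load balancer restart.
4 steps out: the auth service memory leak, the load balancer certificate expiry.
5 steps out: the database misconfiguration.
Not reachable from it: the message queue connection pool exhaustion.

the auth database failover, the auth load balancer restart, the auth service memory leak, the database misconfiguration, the legacy ingestion pipeline failover, the load balancer certificate expiry, the message queue disk saturation, the search database overload, the storage node crash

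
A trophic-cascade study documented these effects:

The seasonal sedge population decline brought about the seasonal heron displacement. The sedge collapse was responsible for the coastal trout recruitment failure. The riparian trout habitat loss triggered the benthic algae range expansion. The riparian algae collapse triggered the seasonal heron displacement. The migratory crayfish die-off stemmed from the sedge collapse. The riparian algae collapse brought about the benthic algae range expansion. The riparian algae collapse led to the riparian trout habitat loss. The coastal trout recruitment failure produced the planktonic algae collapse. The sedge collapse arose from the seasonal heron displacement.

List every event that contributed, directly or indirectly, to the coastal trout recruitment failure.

Immediate cause of the coastal trout recruitment failure: the sedge collapse.
Further upstream: the riparian algae collapse, the seasonal heron displacement, the seasonal sedge population decline.

the riparian algae collapse, the seasonal heron displacement, the seasonal sedge population decline, the sedge collapse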